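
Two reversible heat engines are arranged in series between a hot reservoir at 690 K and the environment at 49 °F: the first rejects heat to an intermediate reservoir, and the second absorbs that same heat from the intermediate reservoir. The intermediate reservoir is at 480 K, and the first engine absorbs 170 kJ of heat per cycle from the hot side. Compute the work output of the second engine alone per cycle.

T_C = 49 °F → (49 − 32) × 5/9 = 9.44 °C = 282.59 K.
Heat entering the second stage: Q_m = Q_H·(T_m/T_H) = 170 × 480.00/690.00 = 118.3 kJ.
Second-stage efficiency η₂ = 1 − T_C/T_m = 1 − 282.59/480.00 = 0.4113, so W₂ = η₂·Q_m = 48.64 kJ.

W₂ ≈ 48.64 kJ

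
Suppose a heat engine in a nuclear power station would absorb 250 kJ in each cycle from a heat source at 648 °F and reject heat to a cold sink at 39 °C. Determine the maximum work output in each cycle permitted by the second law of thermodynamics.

T_H = 648 °F → (648 − 32) × 5/9 = 342.22 °C = 615.37 K.
T_C = 39 °C → 39 + 273.15 = 312.15 K.
The upper bound on efficiency is η_max = 1 − T_C/T_H = 1 − 312.15/615.37 = 0.4927.
W_max = η_max · Q_H = 0.4927 × 250 = 123 kJ.

W_max ≈ 123 kJ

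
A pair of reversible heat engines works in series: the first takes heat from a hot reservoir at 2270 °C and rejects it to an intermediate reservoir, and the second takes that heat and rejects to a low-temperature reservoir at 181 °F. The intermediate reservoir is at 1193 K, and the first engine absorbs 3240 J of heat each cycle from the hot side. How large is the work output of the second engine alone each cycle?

T_H = 2270 °C → 2270 + 273.15 = 2543.15 K.
T_C = 181 °F → (181 − 32) × 5/9 = 82.78 °C = 355.93 K.
Heat entering the second stage: Q_m = Q_H·(T_m/T_H) = 3240 × 1193.00/2543.15 = 1520 J.
Second-stage efficiency η₂ = 1 − T_C/T_m = 1 − 355.93/1193.00 = 0.7017, so W₂ = η₂·Q_m = 1066 J.

W₂ ≈ 1066 J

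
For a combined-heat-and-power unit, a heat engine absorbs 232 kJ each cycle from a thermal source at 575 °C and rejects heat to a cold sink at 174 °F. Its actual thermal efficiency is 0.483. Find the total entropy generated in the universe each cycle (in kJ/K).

T_H = 575 °C → 575 + 273.15 = 848.15 K.
T_C = 174 °F → (174 − 32) × 5/9 = 78.89 °C = 352.04 K.
W = η·Q_H = 0.483 × 232 = 112.1 kJ, so Q_C = Q_H − W = 119.9 kJ.
The hot reservoir loses entropy Q_H/T_H = 232/848.15 = 0.2735 kJ/K; the cold reservoir gains Q_C/T_C = 119.9/352.04 = 0.3407 kJ/K.
ΔS_univ = −Q_H/T_H + Q_C/T_C = 0.06718 kJ/K (> 0, since η = 0.483 < η_Carnot = 0.585).

ΔS_univ ≈ 0.06718 kJ/K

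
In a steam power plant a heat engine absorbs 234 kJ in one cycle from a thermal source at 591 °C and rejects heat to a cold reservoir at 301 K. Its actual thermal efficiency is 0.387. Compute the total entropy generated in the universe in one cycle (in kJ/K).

T_H = 591 °C → 591 + 273.15 = 864.15 K.
W = η·Q_H = 0.387 × 234 = 90.56 kJ, so Q_C = Q_H − W = 143.4 kJ.
Entropy balance on the reservoirs: −Q_H/T_H = -0.2708 kJ/K, +Q_C/T_C = 0.4766 kJ/K.
ΔS_univ = −Q_H/T_H + Q_C/T_C = 0.2058 kJ/K (> 0, since η = 0.387 < η_Carnot = 0.652).

ΔS_univ ≈ 0.2058 kJ/K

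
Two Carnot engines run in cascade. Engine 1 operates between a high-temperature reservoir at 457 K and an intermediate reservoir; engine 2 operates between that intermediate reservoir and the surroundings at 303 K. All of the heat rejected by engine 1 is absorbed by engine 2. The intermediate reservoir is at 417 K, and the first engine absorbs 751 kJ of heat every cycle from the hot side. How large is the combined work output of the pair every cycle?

Two reversible stages in series are equivalent to a single Carnot engine between T_H and T_C, so η_total = 1 − T_C/T_H = 1 − 303.00/457.00 = 0.3370.
W_total = η_total · Q_H = 0.3370 × 751 = 253 kJ.

W_total ≈ 253 kJ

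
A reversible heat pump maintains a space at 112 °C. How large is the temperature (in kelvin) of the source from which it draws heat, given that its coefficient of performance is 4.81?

T_C ≈ 305 K

T_H = 112 °C → 112 + 273.15 = 385.15 K.
COP_HP = T_H/(T_H − T_C) ⇒ T_C = T_H·(COP_HP − 1)/COP_HP = 385.15 × (4.81 − 1)/4.81 = 305 K.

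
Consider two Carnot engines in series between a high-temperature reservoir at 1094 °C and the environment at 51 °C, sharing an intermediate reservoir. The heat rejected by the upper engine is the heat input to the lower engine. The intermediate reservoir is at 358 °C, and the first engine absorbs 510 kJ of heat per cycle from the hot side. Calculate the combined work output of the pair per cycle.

T_H = 1094 °C → 1094 + 273.15 = 1367.15 K.
T_C = 51 °C → 51 + 273.15 = 324.15 K.
Two reversible stages in series are equivalent to a single Carnot engine between T_H and T_C, so η_total = 1 − T_C/T_H = 1 − 324.15/1367.15 = 0.7629.
W_total = η_total · Q_H = 0.7629 × 510 = 389 kJ.

W_total ≈ 389 kJ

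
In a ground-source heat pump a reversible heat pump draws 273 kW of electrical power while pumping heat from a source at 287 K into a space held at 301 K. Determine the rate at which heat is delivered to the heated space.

Reversible heating COP: COP_HP = T_H/(T_H − T_C) = 301.00/14.00 = 21.5000.
Q_H = COP_HP · W = 21.5000 × 273 = 5870 kW.

Q̇_H ≈ 5870 kW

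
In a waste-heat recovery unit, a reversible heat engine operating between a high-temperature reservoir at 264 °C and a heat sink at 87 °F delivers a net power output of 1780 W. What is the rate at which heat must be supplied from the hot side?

Q̇_H ≈ 4100 W

T_H = 264 °C → 264 + 273.15 = 537.15 K.
T_C = 87 °F → (87 − 32) × 5/9 = 30.56 °C = 303.71 K.
Carnot efficiency: η = 1 − T_C/T_H = 1 − 303.71/537.15 = 0.4346.
Q_H = W/η = 1780/0.4346 = 4100 W.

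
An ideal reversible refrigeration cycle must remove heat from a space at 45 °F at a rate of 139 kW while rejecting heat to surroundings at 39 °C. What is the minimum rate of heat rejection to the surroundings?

Q̇_H ≈ 155 kW

T_H = 39 °C → 39 + 273.15 = 312.15 K.
T_C = 45 °F → (45 − 32) × 5/9 = 7.22 °C = 280.37 K.
For a reversible cycle Q_H/Q_C = T_H/T_C, so Q_H = Q_C·T_H/T_C = 139 × 312.15/280.37 = 155 kW.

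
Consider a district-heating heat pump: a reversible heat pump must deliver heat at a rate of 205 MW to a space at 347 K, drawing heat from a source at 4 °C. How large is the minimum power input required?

T_C = 4 °C → 4 + 273.15 = 277.15 K.
Reversible heating COP: COP_HP = T_H/(T_H − T_C) = 347.00/69.85 = 4.9678.
W = Q_H/COP_HP = 205/4.9678 = 41.3 MW.

Ẇ_in ≈ 41.3 MW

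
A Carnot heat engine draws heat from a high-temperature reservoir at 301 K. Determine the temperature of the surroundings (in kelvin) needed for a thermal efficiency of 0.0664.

T_C ≈ 281 K

From η = 1 − T_C/T_H, T_C = T_H·(1 − η) = 301.00 × (1 − 0.0664) = 281 K.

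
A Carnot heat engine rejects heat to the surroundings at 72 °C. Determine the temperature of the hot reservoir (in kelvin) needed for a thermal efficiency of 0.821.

T_H ≈ 1930 K

T_C = 72 °C → 72 + 273.15 = 345.15 K.
From η = 1 − T_C/T_H, solving for T_H gives T_H = T_C/(1 − η) = 345.15/(1 − 0.821) = 1930 K.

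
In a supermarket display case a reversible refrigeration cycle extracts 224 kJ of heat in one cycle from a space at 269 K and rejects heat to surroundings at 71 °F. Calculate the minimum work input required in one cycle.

T_H = 71 °F → (71 − 32) × 5/9 = 21.67 °C = 294.82 K.
Carnot COP: COP_R = T_C/(T_H − T_C) = 269.00/25.82 = 10.4196.
W = Q_C/COP_R = 224/10.4196 = 21.50 kJ.

W_in ≈ 21.50 kJ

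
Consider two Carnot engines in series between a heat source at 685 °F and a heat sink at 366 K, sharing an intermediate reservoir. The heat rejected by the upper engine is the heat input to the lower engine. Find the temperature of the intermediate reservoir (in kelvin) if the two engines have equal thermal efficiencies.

T_H = 685 °F → (685 − 32) × 5/9 = 362.78 °C = 635.93 K.
Equal efficiencies require 1 − T_m/T_H = 1 − T_C/T_m, i.e. T_m/T_H = T_C/T_m, so T_m = √(T_H·T_C) = √(635.93 × 366.00) = 482 K.

T_m ≈ 482 K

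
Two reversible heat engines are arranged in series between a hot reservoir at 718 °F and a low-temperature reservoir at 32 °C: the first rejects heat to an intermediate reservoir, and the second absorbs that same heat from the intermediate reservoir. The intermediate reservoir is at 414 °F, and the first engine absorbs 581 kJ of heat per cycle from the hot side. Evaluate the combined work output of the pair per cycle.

W_total ≈ 310.0 kJ

T_H = 718 °F → (718 − 32) × 5/9 = 381.11 °C = 654.26 K.
T_C = 32 °C → 32 + 273.15 = 305.15 K.
Two reversible stages in series are equivalent to a single Carnot engine between T_H and T_C, so η_total = 1 − T_C/T_H = 1 − 305.15/654.26 = 0.5336.
W_total = η_total · Q_H = 0.5336 × 581 = 310.0 kJ.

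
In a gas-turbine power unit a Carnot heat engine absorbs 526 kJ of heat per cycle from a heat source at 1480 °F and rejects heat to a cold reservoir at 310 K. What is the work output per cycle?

T_H = 1480 °F → (1480 − 32) × 5/9 = 804.44 °C = 1077.59 K.
Carnot efficiency: η = 1 − T_C/T_H = 1 − 310.00/1077.59 = 0.7123.
W = η·Q_H = 0.7123 × 526 = 375 kJ.

W ≈ 375 kJ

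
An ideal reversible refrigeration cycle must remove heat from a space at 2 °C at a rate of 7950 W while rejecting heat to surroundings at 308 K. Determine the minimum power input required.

Ẇ_in ≈ 949 W

T_C = 2 °C → 2 + 273.15 = 275.15 K.
For a reversible refrigerator, COP_R = T_C/(T_H − T_C) = 275.15/32.85 = 8.3760.
W = Q_C/COP_R = 7950/8.3760 = 949 W.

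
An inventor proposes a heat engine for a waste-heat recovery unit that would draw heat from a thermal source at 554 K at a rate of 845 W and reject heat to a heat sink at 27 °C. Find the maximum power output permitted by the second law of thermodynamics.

T_C = 27 °C → 27 + 273.15 = 300.15 K.
The upper bound on efficiency is η_max = 1 − T_C/T_H = 1 − 300.15/554.00 = 0.4582.
W_max = η_max · Q_H = 0.4582 × 845 = 387.2 W.

Ẇ_max ≈ 387.2 W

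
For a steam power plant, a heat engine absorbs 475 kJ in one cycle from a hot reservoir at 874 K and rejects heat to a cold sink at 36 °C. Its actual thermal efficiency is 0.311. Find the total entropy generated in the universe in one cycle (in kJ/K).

T_C = 36 °C → 36 + 273.15 = 309.15 K.
W = η·Q_H = 0.311 × 475 = 147.7 kJ, so Q_C = Q_H − W = 327.3 kJ.
Entropy balance on the reservoirs: −Q_H/T_H = -0.5435 kJ/K, +Q_C/T_C = 1.059 kJ/K.
ΔS_univ = −Q_H/T_H + Q_C/T_C = 0.5152 kJ/K (> 0, since η = 0.311 < η_Carnot = 0.646).

ΔS_univ ≈ 0.5152 kJ/K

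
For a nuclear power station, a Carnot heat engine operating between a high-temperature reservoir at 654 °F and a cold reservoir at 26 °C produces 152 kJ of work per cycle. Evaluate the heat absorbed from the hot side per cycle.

T_H = 654 °F → (654 − 32) × 5/9 = 345.56 °C = 618.71 K.
T_C = 26 °C → 26 + 273.15 = 299.15 K.
Since the cycle is reversible, η = 1 − T_C/T_H = 1 − 299.15/618.71 = 0.5165.
Q_H = W/η = 152/0.5165 = 294.3 kJ.

Q_H ≈ 294.3 kJ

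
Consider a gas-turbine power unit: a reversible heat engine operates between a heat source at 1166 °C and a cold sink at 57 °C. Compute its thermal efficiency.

T_H = 1166 °C → 1166 + 273.15 = 1439.15 K.
T_C = 57 °C → 57 + 273.15 = 330.15 K.
Carnot efficiency: η = 1 − T_C/T_H = 1 − 330.15/1439.15 = 0.771.

η ≈ 0.771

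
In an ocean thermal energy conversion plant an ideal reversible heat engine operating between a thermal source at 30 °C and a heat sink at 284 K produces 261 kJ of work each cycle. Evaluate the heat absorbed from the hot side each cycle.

T_H = 30 °C → 30 + 273.15 = 303.15 K.
Carnot efficiency: η = 1 − T_C/T_H = 1 − 284.00/303.15 = 0.0632.
Q_H = W/η = 261/0.0632 = 4130 kJ.

Q_H ≈ 4130 kJ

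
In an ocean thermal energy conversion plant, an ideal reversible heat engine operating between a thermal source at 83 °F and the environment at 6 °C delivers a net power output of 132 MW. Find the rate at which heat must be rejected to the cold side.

T_H = 83 °F → (83 − 32) × 5/9 = 28.33 °C = 301.48 K.
T_C = 6 °C → 6 + 273.15 = 279.15 K.
η_rev = 1 − T_C/T_H = 1 − 279.15/301.48 = 0.0741.
Since Q_C/Q_H = T_C/T_H and Q_H = W/η, Q_C = W·T_C/(T_H − T_C) = 132 × 279.15/22.33 = 1650 MW.

Q̇_C ≈ 1650 MW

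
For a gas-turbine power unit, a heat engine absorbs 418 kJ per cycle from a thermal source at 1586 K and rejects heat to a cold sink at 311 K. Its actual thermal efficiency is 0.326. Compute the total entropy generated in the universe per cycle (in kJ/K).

W = η·Q_H = 0.326 × 418 = 136.3 kJ, so Q_C = Q_H − W = 281.7 kJ.
Entropy balance on the reservoirs: −Q_H/T_H = -0.2636 kJ/K, +Q_C/T_C = 0.9059 kJ/K.
ΔS_univ = −Q_H/T_H + Q_C/T_C = 0.6423 kJ/K (> 0, since η = 0.326 < η_Carnot = 0.804).

ΔS_univ ≈ 0.6423 kJ/K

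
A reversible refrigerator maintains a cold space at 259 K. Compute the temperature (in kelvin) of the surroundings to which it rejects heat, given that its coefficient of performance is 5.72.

COP_R = T_C/(T_H − T_C) ⇒ T_H = T_C·(1 + 1/COP_R) = 259.00 × (1 + 1/5.72) = 304 K.

T_H ≈ 304 K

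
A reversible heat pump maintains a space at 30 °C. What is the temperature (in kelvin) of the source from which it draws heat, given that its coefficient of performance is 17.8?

T_H = 30 °C → 30 + 273.15 = 303.15 K.
COP_HP = T_H/(T_H − T_C) ⇒ T_C = T_H·(COP_HP − 1)/COP_HP = 303.15 × (17.8 − 1)/17.8 = 286 K.

T_C ≈ 286 K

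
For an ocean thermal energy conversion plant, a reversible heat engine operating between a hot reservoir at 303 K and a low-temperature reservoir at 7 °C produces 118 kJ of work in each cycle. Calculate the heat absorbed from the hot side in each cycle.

Q_H ≈ 1565 kJ

T_C = 7 °C → 7 + 273.15 = 280.15 K.
The Carnot efficiency is η = 1 − T_C/T_H = 1 − 280.15/303.00 = 0.0754.
Q_H = W/η = 118/0.0754 = 1565 kJ.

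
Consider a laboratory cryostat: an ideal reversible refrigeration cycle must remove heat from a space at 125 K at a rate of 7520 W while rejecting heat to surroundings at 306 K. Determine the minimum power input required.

Ẇ_in ≈ 10900 W

Carnot COP: COP_R = T_C/(T_H − T_C) = 125.00/181.00 = 0.6906.
W = Q_C/COP_R = 7520/0.6906 = 10900 W.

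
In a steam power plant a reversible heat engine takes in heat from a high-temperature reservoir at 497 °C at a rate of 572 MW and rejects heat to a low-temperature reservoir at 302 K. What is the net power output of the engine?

T_H = 497 °C → 497 + 273.15 = 770.15 K.
η_rev = 1 − T_C/T_H = 1 − 302.00/770.15 = 0.6079.
W = η·Q_H = 0.6079 × 572 = 347.7 MW.

Ẇ ≈ 347.7 MW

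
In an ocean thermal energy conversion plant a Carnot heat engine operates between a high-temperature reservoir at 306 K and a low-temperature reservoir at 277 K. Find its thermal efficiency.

For a reversible engine, η = 1 − T_C/T_H = 1 − 277.00/306.00 = 0.0948.

η ≈ 0.0948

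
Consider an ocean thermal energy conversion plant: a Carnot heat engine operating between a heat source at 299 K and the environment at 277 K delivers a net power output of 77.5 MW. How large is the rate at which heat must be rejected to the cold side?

Q̇_C ≈ 976 MW

Carnot efficiency: η = 1 − T_C/T_H = 1 − 277.00/299.00 = 0.0736.
Since Q_C/Q_H = T_C/T_H and Q_H = W/η, Q_C = W·T_C/(T_H − T_C) = 77.5 × 277.00/22.00 = 976 MW.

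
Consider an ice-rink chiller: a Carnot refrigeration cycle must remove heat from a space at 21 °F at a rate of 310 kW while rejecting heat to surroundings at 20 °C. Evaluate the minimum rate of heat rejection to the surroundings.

Q̇_H ≈ 340 kW

T_H = 20 °C → 20 + 273.15 = 293.15 K.
T_C = 21 °F → (21 − 32) × 5/9 = -6.11 °C = 267.04 K.
For a reversible cycle Q_H/Q_C = T_H/T_C, so Q_H = Q_C·T_H/T_C = 310 × 293.15/267.04 = 340 kW.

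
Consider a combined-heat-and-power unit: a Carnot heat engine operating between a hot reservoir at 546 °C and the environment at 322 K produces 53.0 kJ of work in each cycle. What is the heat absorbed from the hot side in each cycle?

Q_H ≈ 87.33 kJ

T_H = 546 °C → 546 + 273.15 = 819.15 K.
For a reversible engine, η = 1 − T_C/T_H = 1 − 322.00/819.15 = 0.6069.
Q_H = W/η = 53.0/0.6069 = 87.33 kJ.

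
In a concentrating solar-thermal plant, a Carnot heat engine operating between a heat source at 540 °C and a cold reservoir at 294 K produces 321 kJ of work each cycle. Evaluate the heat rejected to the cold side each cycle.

T_H = 540 °C → 540 + 273.15 = 813.15 K.
The Carnot efficiency is η = 1 − T_C/T_H = 1 − 294.00/813.15 = 0.6384.
Since Q_C/Q_H = T_C/T_H and Q_H = W/η, Q_C = W·T_C/(T_H − T_C) = 321 × 294.00/519.15 = 182 kJ.

Q_C ≈ 182 kJ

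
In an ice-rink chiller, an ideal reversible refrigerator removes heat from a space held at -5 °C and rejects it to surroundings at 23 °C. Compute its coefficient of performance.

T_H = 23 °C → 23 + 273.15 = 296.15 K.
T_C = -5 °C → -5 + 273.15 = 268.15 K.
Carnot COP: COP_R = T_C/(T_H − T_C) = 268.15/(296.15 − 268.15) = 9.577.

COP_R ≈ 9.577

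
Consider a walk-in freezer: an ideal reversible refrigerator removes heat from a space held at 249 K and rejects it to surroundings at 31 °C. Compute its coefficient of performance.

COP_R ≈ 4.51

T_H = 31 °C → 31 + 273.15 = 304.15 K.
COP_R = T_C/(T_H − T_C) = 249.00/(304.15 − 249.00) = 4.51.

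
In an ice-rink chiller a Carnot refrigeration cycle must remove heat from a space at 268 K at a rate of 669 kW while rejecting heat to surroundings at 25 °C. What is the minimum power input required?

Ẇ_in ≈ 75.3 kW

T_H = 25 °C → 25 + 273.15 = 298.15 K.
COP_R = T_C/(T_H − T_C) = 268.00/30.15 = 8.8889.
W = Q_C/COP_R = 669/8.8889 = 75.3 kW.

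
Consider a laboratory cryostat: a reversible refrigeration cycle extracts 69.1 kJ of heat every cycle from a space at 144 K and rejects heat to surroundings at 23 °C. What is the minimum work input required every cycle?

T_H = 23 °C → 23 + 273.15 = 296.15 K.
For a reversible refrigerator, COP_R = T_C/(T_H − T_C) = 144.00/152.15 = 0.9464.
W = Q_C/COP_R = 69.1/0.9464 = 73.01 kJ.

W_in ≈ 73.01 kJ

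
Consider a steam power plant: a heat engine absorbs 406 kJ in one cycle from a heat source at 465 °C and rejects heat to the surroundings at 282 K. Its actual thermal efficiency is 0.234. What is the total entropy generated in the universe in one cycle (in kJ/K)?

T_H = 465 °C → 465 + 273.15 = 738.15 K.
W = η·Q_H = 0.234 × 406 = 95.00 kJ, so Q_C = Q_H − W = 311.0 kJ.
Reservoir entropy changes: ΔS_H = −Q_H/T_H = −406/738.15 = -0.5500 kJ/K and ΔS_C = +Q_C/T_C = 311.0/282.00 = 1.103 kJ/K.
ΔS_univ = −Q_H/T_H + Q_C/T_C = 0.5528 kJ/K (> 0, since η = 0.234 < η_Carnot = 0.618).

ΔS_univ ≈ 0.5528 kJ/K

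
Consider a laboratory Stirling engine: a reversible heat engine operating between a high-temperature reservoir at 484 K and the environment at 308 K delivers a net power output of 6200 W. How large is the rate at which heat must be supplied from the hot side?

Q̇_H ≈ 17050 W

η_rev = 1 − T_C/T_H = 1 − 308.00/484.00 = 0.3636.
Q_H = W/η = 6200/0.3636 = 17050 W.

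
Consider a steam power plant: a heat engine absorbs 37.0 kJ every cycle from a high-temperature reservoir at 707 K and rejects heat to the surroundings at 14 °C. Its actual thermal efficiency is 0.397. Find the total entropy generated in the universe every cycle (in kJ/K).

T_C = 14 °C → 14 + 273.15 = 287.15 K.
W = η·Q_H = 0.397 × 37.0 = 14.69 kJ, so Q_C = Q_H − W = 22.31 kJ.
Entropy balance on the reservoirs: −Q_H/T_H = -0.05233 kJ/K, +Q_C/T_C = 0.07770 kJ/K.
ΔS_univ = −Q_H/T_H + Q_C/T_C = 0.02536 kJ/K (> 0, since η = 0.397 < η_Carnot = 0.594).

ΔS_univ ≈ 0.02536 kJ/K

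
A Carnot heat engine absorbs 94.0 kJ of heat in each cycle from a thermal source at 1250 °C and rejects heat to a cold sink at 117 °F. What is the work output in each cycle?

T_H = 1250 °C → 1250 + 273.15 = 1523.15 K.
T_C = 117 °F → (117 − 32) × 5/9 = 47.22 °C = 320.37 K.
Carnot efficiency: η = 1 − T_C/T_H = 1 − 320.37/1523.15 = 0.7897.
W = η·Q_H = 0.7897 × 94.0 = 74.23 kJ.

W ≈ 74.23 kJ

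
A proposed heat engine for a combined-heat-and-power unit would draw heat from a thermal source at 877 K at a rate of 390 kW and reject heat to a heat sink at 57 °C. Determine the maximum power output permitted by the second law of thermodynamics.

Ẇ_max ≈ 243 kW

T_C = 57 °C → 57 + 273.15 = 330.15 K.
By the Carnot theorem, η_max = 1 − T_C/T_H = 1 − 330.15/877.00 = 0.6235.
W_max = η_max · Q_H = 0.6235 × 390 = 243 kW.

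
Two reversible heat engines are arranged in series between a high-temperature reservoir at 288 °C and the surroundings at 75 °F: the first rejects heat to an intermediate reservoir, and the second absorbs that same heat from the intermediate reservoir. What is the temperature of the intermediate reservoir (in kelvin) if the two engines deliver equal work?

T_H = 288 °C → 288 + 273.15 = 561.15 K.
T_C = 75 °F → (75 − 32) × 5/9 = 23.89 °C = 297.04 K.
For reversible stages Q_m = Q_H·(T_m/T_H). Setting W₁ = Q_H(1 − T_m/T_H) equal to W₂ = Q_m(1 − T_C/T_m) = Q_H·(T_m − T_C)/T_H gives T_H − T_m = T_m − T_C, so T_m = (T_H + T_C)/2 = (561.15 + 297.04)/2 = 429 K.

T_m ≈ 429 K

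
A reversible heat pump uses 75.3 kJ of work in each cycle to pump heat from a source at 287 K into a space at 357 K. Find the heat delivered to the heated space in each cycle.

Q_H ≈ 384 kJ

COP_HP = T_H/(T_H − T_C) = 357.00/70.00 = 5.1000.
Q_H = COP_HP · W = 5.1000 × 75.3 = 384 kJ.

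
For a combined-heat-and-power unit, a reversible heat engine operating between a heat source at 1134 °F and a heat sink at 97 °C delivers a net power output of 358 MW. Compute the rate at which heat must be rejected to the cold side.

Q̇_C ≈ 257.2 MW

T_H = 1134 °F → (1134 − 32) × 5/9 = 612.22 °C = 885.37 K.
T_C = 97 °C → 97 + 273.15 = 370.15 K.
Since the cycle is reversible, η = 1 − T_C/T_H = 1 − 370.15/885.37 = 0.5819.
Since Q_C/Q_H = T_C/T_H and Q_H = W/η, Q_C = W·T_C/(T_H − T_C) = 358 × 370.15/515.22 = 257.2 MW.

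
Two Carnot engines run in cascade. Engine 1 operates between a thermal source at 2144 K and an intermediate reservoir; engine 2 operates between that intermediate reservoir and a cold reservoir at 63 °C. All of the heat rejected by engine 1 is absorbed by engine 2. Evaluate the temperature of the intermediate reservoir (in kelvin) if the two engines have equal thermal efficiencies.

T_m ≈ 849 K

T_C = 63 °C → 63 + 273.15 = 336.15 K.
Equal efficiencies require 1 − T_m/T_H = 1 − T_C/T_m, i.e. T_m/T_H = T_C/T_m, so T_m = √(T_H·T_C) = √(2144.00 × 336.15) = 849 K.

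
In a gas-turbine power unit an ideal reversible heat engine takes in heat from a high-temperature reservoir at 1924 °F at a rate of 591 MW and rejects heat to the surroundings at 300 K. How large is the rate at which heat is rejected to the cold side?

T_H = 1924 °F → (1924 − 32) × 5/9 = 1051.11 °C = 1324.26 K.
For a reversible engine, η = 1 − T_C/T_H = 1 − 300.00/1324.26 = 0.7735.
For a reversible cycle Q_C/Q_H = T_C/T_H, so Q_C = 591 × 300.00/1324.26 = 134 MW.

Q̇_C ≈ 134 MW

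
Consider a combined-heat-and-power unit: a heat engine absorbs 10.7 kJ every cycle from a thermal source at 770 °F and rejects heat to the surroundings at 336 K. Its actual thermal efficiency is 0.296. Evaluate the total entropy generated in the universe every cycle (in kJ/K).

ΔS_univ ≈ 0.00676 kJ/K

T_H = 770 °F → (770 − 32) × 5/9 = 410.00 °C = 683.15 K.
W = η·Q_H = 0.296 × 10.7 = 3.167 kJ, so Q_C = Q_H − W = 7.533 kJ.
The hot reservoir loses entropy Q_H/T_H = 10.7/683.15 = 0.01566 kJ/K; the cold reservoir gains Q_C/T_C = 7.533/336.00 = 0.02242 kJ/K.
ΔS_univ = −Q_H/T_H + Q_C/T_C = 0.00676 kJ/K (> 0, since η = 0.296 < η_Carnot = 0.508).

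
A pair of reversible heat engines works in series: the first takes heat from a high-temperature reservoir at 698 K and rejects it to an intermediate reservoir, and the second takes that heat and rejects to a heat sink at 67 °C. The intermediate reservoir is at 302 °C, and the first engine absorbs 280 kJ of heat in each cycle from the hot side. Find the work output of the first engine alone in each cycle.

T_C = 67 °C → 67 + 273.15 = 340.15 K.
T_m = 302 °C → 302 + 273.15 = 575.15 K.
First-stage efficiency η₁ = 1 − T_m/T_H = 1 − 575.15/698.00 = 0.1760.
W₁ = η₁·Q_H = 0.1760 × 280 = 49.3 kJ.

W₁ ≈ 49.3 kJ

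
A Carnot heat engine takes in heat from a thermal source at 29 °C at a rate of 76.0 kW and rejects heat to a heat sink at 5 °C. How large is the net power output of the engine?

Ẇ ≈ 6.04 kW

T_H = 29 °C → 29 + 273.15 = 302.15 K.
T_C = 5 °C → 5 + 273.15 = 278.15 K.
The Carnot efficiency is η = 1 − T_C/T_H = 1 − 278.15/302.15 = 0.0794.
W = η·Q_H = 0.0794 × 76.0 = 6.04 kW.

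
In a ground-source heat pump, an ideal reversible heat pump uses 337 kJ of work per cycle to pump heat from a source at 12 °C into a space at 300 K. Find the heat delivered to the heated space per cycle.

T_C = 12 °C → 12 + 273.15 = 285.15 K.
Reversible heating COP: COP_HP = T_H/(T_H − T_C) = 300.00/14.85 = 20.2020.
Q_H = COP_HP · W = 20.2020 × 337 = 6810 kJ.

Q_H ≈ 6810 kJ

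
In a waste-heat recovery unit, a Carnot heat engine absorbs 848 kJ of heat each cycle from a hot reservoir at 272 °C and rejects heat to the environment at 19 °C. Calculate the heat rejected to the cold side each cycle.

Q_C ≈ 454 kJ

T_H = 272 °C → 272 + 273.15 = 545.15 K.
T_C = 19 °C → 19 + 273.15 = 292.15 K.
The Carnot efficiency is η = 1 − T_C/T_H = 1 − 292.15/545.15 = 0.4641.
For a reversible cycle Q_C/Q_H = T_C/T_H, so Q_C = 848 × 292.15/545.15 = 454 kJ.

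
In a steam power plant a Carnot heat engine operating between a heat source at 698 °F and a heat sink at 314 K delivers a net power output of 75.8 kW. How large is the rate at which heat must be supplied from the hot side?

T_H = 698 °F → (698 − 32) × 5/9 = 370.00 °C = 643.15 K.
The Carnot efficiency is η = 1 − T_C/T_H = 1 − 314.00/643.15 = 0.5118.
Q_H = W/η = 75.8/0.5118 = 148.1 kW.

Q̇_H ≈ 148.1 kW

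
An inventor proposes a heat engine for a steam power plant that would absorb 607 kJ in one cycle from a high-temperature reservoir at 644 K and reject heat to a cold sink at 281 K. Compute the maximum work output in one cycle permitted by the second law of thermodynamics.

No engine can exceed the Carnot limit: η_max = 1 − T_C/T_H = 1 − 281.00/644.00 = 0.5637.
W_max = η_max · Q_H = 0.5637 × 607 = 342.1 kJ.

W_max ≈ 342.1 kJ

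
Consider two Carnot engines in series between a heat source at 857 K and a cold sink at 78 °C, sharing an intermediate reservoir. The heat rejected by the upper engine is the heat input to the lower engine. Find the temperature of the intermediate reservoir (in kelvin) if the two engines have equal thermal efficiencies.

T_m ≈ 549 K

T_C = 78 °C → 78 + 273.15 = 351.15 K.
Equal efficiencies require 1 − T_m/T_H = 1 − T_C/T_m, i.e. T_m/T_H = T_C/T_m, so T_m = √(T_H·T_C) = √(857.00 × 351.15) = 549 K.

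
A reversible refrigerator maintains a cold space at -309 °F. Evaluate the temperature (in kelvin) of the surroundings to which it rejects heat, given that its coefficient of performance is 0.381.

T_H ≈ 303 K

T_C = -309 °F → (-309 − 32) × 5/9 = -189.44 °C = 83.71 K.
COP_R = T_C/(T_H − T_C) ⇒ T_H = T_C·(1 + 1/COP_R) = 83.71 × (1 + 1/0.381) = 303 K.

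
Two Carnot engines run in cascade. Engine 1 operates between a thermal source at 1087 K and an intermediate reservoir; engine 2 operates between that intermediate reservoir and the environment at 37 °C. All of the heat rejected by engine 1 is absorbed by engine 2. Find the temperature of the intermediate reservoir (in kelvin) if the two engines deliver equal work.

T_C = 37 °C → 37 + 273.15 = 310.15 K.
For reversible stages Q_m = Q_H·(T_m/T_H). Setting W₁ = Q_H(1 − T_m/T_H) equal to W₂ = Q_m(1 − T_C/T_m) = Q_H·(T_m − T_C)/T_H gives T_H − T_m = T_m − T_C, so T_m = (T_H + T_C)/2 = (1087.00 + 310.15)/2 = 698.6 K.

T_m ≈ 698.6 K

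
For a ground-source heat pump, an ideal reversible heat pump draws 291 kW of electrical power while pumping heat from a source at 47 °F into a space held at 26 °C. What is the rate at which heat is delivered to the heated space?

Q̇_H ≈ 4928 kW

T_H = 26 °C → 26 + 273.15 = 299.15 K.
T_C = 47 °F → (47 − 32) × 5/9 = 8.33 °C = 281.48 K.
COP_HP = T_H/(T_H − T_C) = 299.15/17.67 = 16.9330.
Q_H = COP_HP · W = 16.9330 × 291 = 4928 kW.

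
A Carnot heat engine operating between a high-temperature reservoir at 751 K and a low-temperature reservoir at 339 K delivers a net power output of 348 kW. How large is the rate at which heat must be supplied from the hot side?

For a reversible engine, η = 1 − T_C/T_H = 1 − 339.00/751.00 = 0.5486.
Q_H = W/η = 348/0.5486 = 634.3 kW.

Q̇_H ≈ 634.3 kW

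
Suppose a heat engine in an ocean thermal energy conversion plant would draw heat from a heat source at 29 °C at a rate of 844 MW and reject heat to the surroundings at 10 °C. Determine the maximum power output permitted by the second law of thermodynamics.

Ẇ_max ≈ 53.1 MW

T_H = 29 °C → 29 + 273.15 = 302.15 K.
T_C = 10 °C → 10 + 273.15 = 283.15 K.
No engine can exceed the Carnot limit: η_max = 1 − T_C/T_H = 1 − 283.15/302.15 = 0.0629.
W_max = η_max · Q_H = 0.0629 × 844 = 53.1 MW.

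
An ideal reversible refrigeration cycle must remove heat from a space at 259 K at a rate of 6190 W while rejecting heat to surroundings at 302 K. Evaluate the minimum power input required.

Carnot COP: COP_R = T_C/(T_H − T_C) = 259.00/43.00 = 6.0233.
W = Q_C/COP_R = 6190/6.0233 = 1030 W.

Ẇ_in ≈ 1030 W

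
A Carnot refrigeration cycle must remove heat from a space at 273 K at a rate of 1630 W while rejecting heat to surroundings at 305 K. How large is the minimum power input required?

Ẇ_in ≈ 191 W

For a reversible refrigerator, COP_R = T_C/(T_H − T_C) = 273.00/32.00 = 8.5312.
W = Q_C/COP_R = 1630/8.5312 = 191 W.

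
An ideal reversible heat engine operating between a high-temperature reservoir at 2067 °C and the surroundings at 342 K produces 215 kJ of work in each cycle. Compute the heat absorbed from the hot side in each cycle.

T_H = 2067 °C → 2067 + 273.15 = 2340.15 K.
η_rev = 1 − T_C/T_H = 1 − 342.00/2340.15 = 0.8539.
Q_H = W/η = 215/0.8539 = 251.8 kJ.

Q_H ≈ 251.8 kJ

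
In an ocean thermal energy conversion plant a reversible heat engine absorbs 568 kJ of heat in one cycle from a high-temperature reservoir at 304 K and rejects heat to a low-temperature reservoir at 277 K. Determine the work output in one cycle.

η_rev = 1 − T_C/T_H = 1 − 277.00/304.00 = 0.0888.
W = η·Q_H = 0.0888 × 568 = 50.4 kJ.

W ≈ 50.4 kJ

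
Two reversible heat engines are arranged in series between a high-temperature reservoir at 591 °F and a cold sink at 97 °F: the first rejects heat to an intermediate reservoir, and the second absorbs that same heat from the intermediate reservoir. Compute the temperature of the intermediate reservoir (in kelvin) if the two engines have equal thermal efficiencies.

T_H = 591 °F → (591 − 32) × 5/9 = 310.56 °C = 583.71 K.
T_C = 97 °F → (97 − 32) × 5/9 = 36.11 °C = 309.26 K.
Equal efficiencies require 1 − T_m/T_H = 1 − T_C/T_m, i.e. T_m/T_H = T_C/T_m, so T_m = √(T_H·T_C) = √(583.71 × 309.26) = 425 K.

T_m ≈ 425 K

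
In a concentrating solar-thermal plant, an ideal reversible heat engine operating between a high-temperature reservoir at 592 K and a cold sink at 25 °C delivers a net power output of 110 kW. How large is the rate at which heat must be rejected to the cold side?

Q̇_C ≈ 112 kW

T_C = 25 °C → 25 + 273.15 = 298.15 K.
The Carnot efficiency is η = 1 − T_C/T_H = 1 − 298.15/592.00 = 0.4964.
Since Q_C/Q_H = T_C/T_H and Q_H = W/η, Q_C = W·T_C/(T_H − T_C) = 110 × 298.15/293.85 = 112 kW.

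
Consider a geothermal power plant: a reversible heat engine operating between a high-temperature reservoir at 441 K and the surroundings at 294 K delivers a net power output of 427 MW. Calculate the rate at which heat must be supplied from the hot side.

For a reversible engine, η = 1 − T_C/T_H = 1 − 294.00/441.00 = 0.3333.
Q_H = W/η = 427/0.3333 = 1280 MW.

Q̇_H ≈ 1280 MW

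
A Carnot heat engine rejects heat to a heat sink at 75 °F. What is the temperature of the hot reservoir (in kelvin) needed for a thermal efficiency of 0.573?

T_H ≈ 695.6 K

T_C = 75 °F → (75 − 32) × 5/9 = 23.89 °C = 297.04 K.
From η = 1 − T_C/T_H, solving for T_H gives T_H = T_C/(1 − η) = 297.04/(1 − 0.573) = 695.6 K.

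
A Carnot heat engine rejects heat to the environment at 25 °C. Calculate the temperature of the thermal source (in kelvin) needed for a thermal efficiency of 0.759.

T_H ≈ 1240 K

T_C = 25 °C → 25 + 273.15 = 298.15 K.
From η = 1 − T_C/T_H, solving for T_H gives T_H = T_C/(1 − η) = 298.15/(1 − 0.759) = 1240 K.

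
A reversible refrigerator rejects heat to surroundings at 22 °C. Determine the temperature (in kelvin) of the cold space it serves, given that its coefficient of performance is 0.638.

T_C ≈ 115.0 K

T_H = 22 °C → 22 + 273.15 = 295.15 K.
COP_R = T_C/(T_H − T_C) ⇒ T_C = T_H·COP_R/(1 + COP_R) = 295.15 × 0.638/(1 + 0.638) = 115.0 K.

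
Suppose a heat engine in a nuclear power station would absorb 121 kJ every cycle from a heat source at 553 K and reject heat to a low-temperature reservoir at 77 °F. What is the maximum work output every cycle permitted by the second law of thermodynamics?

T_C = 77 °F → (77 − 32) × 5/9 = 25.00 °C = 298.15 K.
The upper bound on efficiency is η_max = 1 − T_C/T_H = 1 − 298.15/553.00 = 0.4608.
W_max = η_max · Q_H = 0.4608 × 121 = 55.8 kJ.

W_max ≈ 55.8 kJ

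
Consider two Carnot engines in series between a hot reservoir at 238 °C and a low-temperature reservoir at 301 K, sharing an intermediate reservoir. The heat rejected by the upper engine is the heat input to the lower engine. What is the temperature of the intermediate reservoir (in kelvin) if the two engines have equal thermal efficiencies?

T_m ≈ 392 K

T_H = 238 °C → 238 + 273.15 = 511.15 K.
Equal efficiencies require 1 − T_m/T_H = 1 − T_C/T_m, i.e. T_m/T_H = T_C/T_m, so T_m = √(T_H·T_C) = √(511.15 × 301.00) = 392 K.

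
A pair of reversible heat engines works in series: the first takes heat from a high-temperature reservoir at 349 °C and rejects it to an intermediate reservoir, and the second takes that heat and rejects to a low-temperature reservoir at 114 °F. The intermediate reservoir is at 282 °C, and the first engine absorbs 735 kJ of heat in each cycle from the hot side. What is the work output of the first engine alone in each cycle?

T_H = 349 °C → 349 + 273.15 = 622.15 K.
T_C = 114 °F → (114 − 32) × 5/9 = 45.56 °C = 318.71 K.
T_m = 282 °C → 282 + 273.15 = 555.15 K.
First-stage efficiency η₁ = 1 − T_m/T_H = 1 − 555.15/622.15 = 0.1077.
W₁ = η₁·Q_H = 0.1077 × 735 = 79.2 kJ.

W₁ ≈ 79.2 kJ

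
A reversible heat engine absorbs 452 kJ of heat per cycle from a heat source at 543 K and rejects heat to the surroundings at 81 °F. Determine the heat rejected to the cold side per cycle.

T_C = 81 °F → (81 − 32) × 5/9 = 27.22 °C = 300.37 K.
Since the cycle is reversible, η = 1 − T_C/T_H = 1 − 300.37/543.00 = 0.4468.
For a reversible cycle Q_C/Q_H = T_C/T_H, so Q_C = 452 × 300.37/543.00 = 250.0 kJ.

Q_C ≈ 250.0 kJ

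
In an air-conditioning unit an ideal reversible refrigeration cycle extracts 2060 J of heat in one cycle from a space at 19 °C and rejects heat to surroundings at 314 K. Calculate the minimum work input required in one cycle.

T_C = 19 °C → 19 + 273.15 = 292.15 K.
For a reversible refrigerator, COP_R = T_C/(T_H − T_C) = 292.15/21.85 = 13.3707.
W = Q_C/COP_R = 2060/13.3707 = 154 J.

W_in ≈ 154 J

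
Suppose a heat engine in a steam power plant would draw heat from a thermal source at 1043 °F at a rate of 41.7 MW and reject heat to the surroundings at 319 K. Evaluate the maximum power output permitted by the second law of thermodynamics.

T_H = 1043 °F → (1043 − 32) × 5/9 = 561.67 °C = 834.82 K.
By the Carnot theorem, η_max = 1 − T_C/T_H = 1 − 319.00/834.82 = 0.6179.
W_max = η_max · Q_H = 0.6179 × 41.7 = 25.8 MW.

Ẇ_max ≈ 25.8 MW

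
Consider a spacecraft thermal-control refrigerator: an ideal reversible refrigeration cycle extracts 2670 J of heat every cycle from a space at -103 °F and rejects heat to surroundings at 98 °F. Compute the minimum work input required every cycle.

W_in ≈ 1500 J

T_H = 98 °F → (98 − 32) × 5/9 = 36.67 °C = 309.82 K.
T_C = -103 °F → (-103 − 32) × 5/9 = -75.00 °C = 198.15 K.
The reversible coefficient of performance is COP_R = T_C/(T_H − T_C) = 198.15/111.67 = 1.7745.
W = Q_C/COP_R = 2670/1.7745 = 1500 J.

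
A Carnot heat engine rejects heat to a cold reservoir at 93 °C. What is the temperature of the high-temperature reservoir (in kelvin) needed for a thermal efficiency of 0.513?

T_C = 93 °C → 93 + 273.15 = 366.15 K.
From η = 1 − T_C/T_H, solving for T_H gives T_H = T_C/(1 − η) = 366.15/(1 − 0.513) = 751.8 K.

T_H ≈ 751.8 K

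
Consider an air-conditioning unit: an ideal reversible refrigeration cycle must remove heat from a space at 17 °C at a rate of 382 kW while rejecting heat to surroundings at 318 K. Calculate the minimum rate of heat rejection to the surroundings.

Q̇_H ≈ 419 kW

T_C = 17 °C → 17 + 273.15 = 290.15 K.
For a reversible cycle Q_H/Q_C = T_H/T_C, so Q_H = Q_C·T_H/T_C = 382 × 318.00/290.15 = 419 kW.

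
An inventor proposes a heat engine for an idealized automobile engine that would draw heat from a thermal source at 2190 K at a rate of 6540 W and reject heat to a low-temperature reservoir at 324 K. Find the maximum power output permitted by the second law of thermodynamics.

Ẇ_max ≈ 5572 W

The second-law ceiling is the Carnot efficiency, η_max = 1 − T_C/T_H = 1 − 324.00/2190.00 = 0.8521.
W_max = η_max · Q_H = 0.8521 × 6540 = 5572 W.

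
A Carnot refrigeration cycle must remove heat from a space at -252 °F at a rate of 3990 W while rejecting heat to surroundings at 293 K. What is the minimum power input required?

T_C = -252 °F → (-252 − 32) × 5/9 = -157.78 °C = 115.37 K.
The reversible coefficient of performance is COP_R = T_C/(T_H − T_C) = 115.37/177.63 = 0.6495.
W = Q_C/COP_R = 3990/0.6495 = 6140 W.

Ẇ_in ≈ 6140 W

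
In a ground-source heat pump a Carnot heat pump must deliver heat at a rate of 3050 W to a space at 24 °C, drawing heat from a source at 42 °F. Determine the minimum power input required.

Ẇ_in ≈ 189 W

T_H = 24 °C → 24 + 273.15 = 297.15 K.
T_C = 42 °F → (42 − 32) × 5/9 = 5.56 °C = 278.71 K.
COP_HP = T_H/(T_H − T_C) = 297.15/18.44 = 16.1105.
W = Q_H/COP_HP = 3050/16.1105 = 189 W.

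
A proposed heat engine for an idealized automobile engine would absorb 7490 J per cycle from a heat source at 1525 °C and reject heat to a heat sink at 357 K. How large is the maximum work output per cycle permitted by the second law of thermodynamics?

W_max ≈ 6000 J

T_H = 1525 °C → 1525 + 273.15 = 1798.15 K.
The second-law ceiling is the Carnot efficiency, η_max = 1 − T_C/T_H = 1 − 357.00/1798.15 = 0.8015.
W_max = η_max · Q_H = 0.8015 × 7490 = 6000 J.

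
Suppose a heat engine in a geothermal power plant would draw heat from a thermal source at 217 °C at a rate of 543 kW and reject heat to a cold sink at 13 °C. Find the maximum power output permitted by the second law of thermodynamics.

T_H = 217 °C → 217 + 273.15 = 490.15 K.
T_C = 13 °C → 13 + 273.15 = 286.15 K.
The second-law ceiling is the Carnot efficiency, η_max = 1 − T_C/T_H = 1 − 286.15/490.15 = 0.4162.
W_max = η_max · Q_H = 0.4162 × 543 = 226 kW.

Ẇ_max ≈ 226 kW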